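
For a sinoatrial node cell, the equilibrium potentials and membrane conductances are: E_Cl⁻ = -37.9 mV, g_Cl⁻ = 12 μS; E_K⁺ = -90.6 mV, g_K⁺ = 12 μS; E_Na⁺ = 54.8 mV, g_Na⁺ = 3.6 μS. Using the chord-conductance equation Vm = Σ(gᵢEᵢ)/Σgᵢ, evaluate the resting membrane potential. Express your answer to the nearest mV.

-49 mV

Σ gᵢEᵢ = 12·(-37.9) + 12·(-90.6) + 3.6·(54.8) = -1344.72
Σ gᵢ = 12 + 12 + 3.6 = 27.6
Vm = -1344.72 / 27.6 = -48.72 mV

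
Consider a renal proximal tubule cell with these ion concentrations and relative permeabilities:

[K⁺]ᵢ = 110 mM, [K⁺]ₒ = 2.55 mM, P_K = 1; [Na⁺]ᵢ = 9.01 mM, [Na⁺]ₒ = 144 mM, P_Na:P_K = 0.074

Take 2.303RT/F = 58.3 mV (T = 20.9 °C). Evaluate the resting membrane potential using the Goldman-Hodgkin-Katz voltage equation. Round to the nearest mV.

Vm = 58.3 · log₁₀[(Σ P·[cation]ₒ + Σ P·[anion]ᵢ) / (Σ P·[cation]ᵢ + Σ P·[anion]ₒ)]
Numerator = 1×2.55 + 0.074×144 = 13.21
Denominator = 1×110 + 0.074×9.01 = 110.7
Vm = 58.3 · log₁₀(0.11933) = 58.3 × (-0.9232) = -53.83 mV

-54 mV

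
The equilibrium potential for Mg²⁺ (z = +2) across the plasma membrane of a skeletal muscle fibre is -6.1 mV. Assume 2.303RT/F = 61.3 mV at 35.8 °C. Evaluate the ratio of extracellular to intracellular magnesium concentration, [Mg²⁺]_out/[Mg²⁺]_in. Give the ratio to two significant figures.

log₁₀([out]/[in]) = E·z/(61.3) = -6.1 × 2 / 61.3 = -0.1990
[out]/[in] = 10^(-0.1990) = 0.6324

0.63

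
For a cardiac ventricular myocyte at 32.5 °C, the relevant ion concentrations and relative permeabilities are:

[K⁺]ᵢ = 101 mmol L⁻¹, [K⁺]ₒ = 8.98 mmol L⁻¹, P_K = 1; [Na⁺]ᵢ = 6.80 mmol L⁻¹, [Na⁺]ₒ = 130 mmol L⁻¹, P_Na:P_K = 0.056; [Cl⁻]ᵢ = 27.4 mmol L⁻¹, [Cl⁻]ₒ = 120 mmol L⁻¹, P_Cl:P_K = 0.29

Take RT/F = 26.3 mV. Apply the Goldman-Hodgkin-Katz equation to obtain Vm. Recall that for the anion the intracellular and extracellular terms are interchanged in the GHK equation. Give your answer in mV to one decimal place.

-45.4 mV

Vm = 26.3 · ln[(Σ P·[cation]ₒ + Σ P·[anion]ᵢ) / (Σ P·[cation]ᵢ + Σ P·[anion]ₒ)]
Numerator = 1×8.98 + 0.056×130 + 0.29×27.4 = 24.21
Denominator = 1×101 + 0.056×6.80 + 0.29×120 = 136.2
Vm = 26.3 · ln(0.17775) = 26.3 × (-1.7274) = -45.43 mV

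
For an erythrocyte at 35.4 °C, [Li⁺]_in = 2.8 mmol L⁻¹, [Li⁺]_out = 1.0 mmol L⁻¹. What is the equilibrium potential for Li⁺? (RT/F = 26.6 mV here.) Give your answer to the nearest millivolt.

-27 mV

E = (26.6/z) · ln([Li⁺]_out/[Li⁺]_in) with z = +1.
= (26.6/1) · ln(1.0/2.8) = 26.60 · ln(0.3571)
= 26.60 · (-1.0296) = -27.39 mV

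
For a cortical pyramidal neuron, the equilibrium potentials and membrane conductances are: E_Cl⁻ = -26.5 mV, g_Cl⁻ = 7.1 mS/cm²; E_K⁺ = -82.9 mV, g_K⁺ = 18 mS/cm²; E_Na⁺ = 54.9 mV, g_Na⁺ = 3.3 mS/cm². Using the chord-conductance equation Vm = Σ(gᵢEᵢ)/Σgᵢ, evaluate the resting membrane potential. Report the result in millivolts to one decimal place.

-52.8 mV

Σ gᵢEᵢ = 7.1·(-26.5) + 18·(-82.9) + 3.3·(54.9) = -1499.18
Σ gᵢ = 7.1 + 18 + 3.3 = 28.4
Vm = -1499.18 / 28.4 = -52.79 mV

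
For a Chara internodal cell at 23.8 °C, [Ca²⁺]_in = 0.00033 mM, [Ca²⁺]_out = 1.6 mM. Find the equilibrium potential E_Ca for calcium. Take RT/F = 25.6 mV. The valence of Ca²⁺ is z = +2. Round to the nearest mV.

109 mV

E = (25.6/z) · ln([Ca²⁺]_out/[Ca²⁺]_in) with z = +2.
= (25.6/2) · ln(1.6/0.00033) = 12.80 · ln(4848)
= 12.80 · (8.4864) = 108.63 mV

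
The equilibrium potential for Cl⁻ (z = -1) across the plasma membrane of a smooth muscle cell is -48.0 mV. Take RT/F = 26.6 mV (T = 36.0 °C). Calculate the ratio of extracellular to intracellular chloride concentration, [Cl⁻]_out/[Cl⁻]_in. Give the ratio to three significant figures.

6.08

ln([out]/[in]) = E·z/(26.6) = -48.0 × -1 / 26.6 = 1.8045
[out]/[in] = e^(1.8045) = 6.077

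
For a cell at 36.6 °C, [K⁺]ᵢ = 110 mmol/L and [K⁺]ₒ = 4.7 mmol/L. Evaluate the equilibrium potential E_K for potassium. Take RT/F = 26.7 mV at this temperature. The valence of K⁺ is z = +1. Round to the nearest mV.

-84 mV

E = (26.7/z) · ln([K⁺]_out/[K⁺]_in) with z = +1.
= (26.7/1) · ln(4.7/110) = 26.70 · ln(0.04273)
= 26.70 · (-3.1529) = -84.18 mV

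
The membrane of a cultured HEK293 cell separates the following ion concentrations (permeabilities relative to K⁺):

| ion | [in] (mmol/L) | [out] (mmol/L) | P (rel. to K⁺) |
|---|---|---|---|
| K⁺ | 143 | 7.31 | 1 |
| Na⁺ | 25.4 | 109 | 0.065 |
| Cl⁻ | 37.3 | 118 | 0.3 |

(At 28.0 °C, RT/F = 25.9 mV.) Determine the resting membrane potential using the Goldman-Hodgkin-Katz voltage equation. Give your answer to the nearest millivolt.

Vm = 25.9 · ln[(Σ P·[cation]ₒ + Σ P·[anion]ᵢ) / (Σ P·[cation]ᵢ + Σ P·[anion]ₒ)]
Numerator = 1×7.31 + 0.065×109 + 0.3×37.3 = 25.59
Denominator = 1×143 + 0.065×25.4 + 0.3×118 = 180.1
Vm = 25.9 · ln(0.1421) = 25.9 × (-1.9512) = -50.54 mV

-51 mV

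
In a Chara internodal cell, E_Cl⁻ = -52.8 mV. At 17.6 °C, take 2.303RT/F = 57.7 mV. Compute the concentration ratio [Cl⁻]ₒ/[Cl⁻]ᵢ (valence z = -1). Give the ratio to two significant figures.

log₁₀([out]/[in]) = E·z/(57.7) = -52.8 × -1 / 57.7 = 0.9151
[out]/[in] = 10^(0.9151) = 8.224

8.2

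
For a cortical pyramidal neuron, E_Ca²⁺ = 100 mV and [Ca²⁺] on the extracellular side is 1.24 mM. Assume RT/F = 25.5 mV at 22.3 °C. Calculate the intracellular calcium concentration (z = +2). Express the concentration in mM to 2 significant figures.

0.00049 mM

Nernst: E = (25.5/2) · ln([out]/[in]), so ln([out]/[in]) = 100.0 × 2 / 25.5 = 7.8431.
[out]/[in] = e^(7.8431) = 2548.
[in] = 1.24 / 2548 = 0.0004866 mM.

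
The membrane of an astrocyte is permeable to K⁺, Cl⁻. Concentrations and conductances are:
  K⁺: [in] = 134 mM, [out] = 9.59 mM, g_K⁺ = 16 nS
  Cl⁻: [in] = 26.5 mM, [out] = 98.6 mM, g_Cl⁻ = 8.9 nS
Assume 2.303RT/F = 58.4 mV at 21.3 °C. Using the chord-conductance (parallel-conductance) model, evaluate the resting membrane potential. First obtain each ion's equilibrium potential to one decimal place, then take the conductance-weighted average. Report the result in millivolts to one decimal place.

-54.9 mV

E_K⁺ = (58.4/1)·log₁₀(9.59/134) = -66.9 mV
E_Cl⁻ = (58.4/-1)·log₁₀(98.6/26.5) = -33.3 mV
Vm = (Σ gᵢEᵢ)/(Σ gᵢ) = (16·-66.9 + 8.9·-33.3) / (16 + 8.9)
= -1366.77 / 24.9 = -54.89 mV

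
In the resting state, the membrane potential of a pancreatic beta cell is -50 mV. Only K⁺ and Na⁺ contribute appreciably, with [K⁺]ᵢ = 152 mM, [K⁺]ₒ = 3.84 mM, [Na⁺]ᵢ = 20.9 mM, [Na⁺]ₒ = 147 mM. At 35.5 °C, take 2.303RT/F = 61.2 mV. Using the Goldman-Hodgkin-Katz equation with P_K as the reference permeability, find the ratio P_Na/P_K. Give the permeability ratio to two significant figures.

0.13

Let α = P_Na/P_K. GHK: Vm = 61.2·log₁₀[(Kₒ + α·Naₒ)/(Kᵢ + α·Naᵢ)].
10^(Vm/61.2) = 10^(-50.0/61.2) = 0.15241
So 0.15241·(Kᵢ + α·Naᵢ) = Kₒ + α·Naₒ → α = (0.15241·152.0 − 3.84) / (147.0 − 0.15241·20.9)
α = (23.17 − 3.84) / (147.0 − 3.185) = 19.33/143.8 = 0.1344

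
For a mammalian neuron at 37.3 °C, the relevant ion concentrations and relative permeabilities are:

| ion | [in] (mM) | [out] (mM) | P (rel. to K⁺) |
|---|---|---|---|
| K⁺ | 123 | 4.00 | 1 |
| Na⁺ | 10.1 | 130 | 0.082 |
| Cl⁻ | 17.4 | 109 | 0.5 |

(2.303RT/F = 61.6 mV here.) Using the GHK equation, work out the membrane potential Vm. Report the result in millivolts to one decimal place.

Vm = 61.6 · log₁₀[(Σ P·[cation]ₒ + Σ P·[anion]ᵢ) / (Σ P·[cation]ᵢ + Σ P·[anion]ₒ)]
Numerator = 1×4.00 + 0.082×130 + 0.5×17.4 = 23.36
Denominator = 1×123 + 0.082×10.1 + 0.5×109 = 178.3
Vm = 61.6 · log₁₀(0.13099) = 61.6 × (-0.8827) = -54.38 mV

-54.4 mV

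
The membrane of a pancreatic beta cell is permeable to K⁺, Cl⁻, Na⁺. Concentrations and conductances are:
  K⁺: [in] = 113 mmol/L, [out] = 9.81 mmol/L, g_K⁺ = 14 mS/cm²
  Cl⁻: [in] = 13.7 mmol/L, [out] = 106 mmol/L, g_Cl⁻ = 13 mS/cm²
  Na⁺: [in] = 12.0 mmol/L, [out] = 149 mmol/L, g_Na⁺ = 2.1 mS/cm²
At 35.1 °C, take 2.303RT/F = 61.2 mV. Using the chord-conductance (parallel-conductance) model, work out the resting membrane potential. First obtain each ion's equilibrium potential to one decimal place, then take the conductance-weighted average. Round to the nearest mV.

E_K⁺ = (61.2/1)·log₁₀(9.81/113) = -65.0 mV
E_Cl⁻ = (61.2/-1)·log₁₀(106/13.7) = -54.4 mV
E_Na⁺ = (61.2/1)·log₁₀(149/12.0) = 67.0 mV
Vm = (Σ gᵢEᵢ)/(Σ gᵢ) = (14·-65.0 + 13·-54.4 + 2.1·67.0) / (14 + 13 + 2.1)
= -1476.50 / 29.1 = -50.74 mV

-51 mV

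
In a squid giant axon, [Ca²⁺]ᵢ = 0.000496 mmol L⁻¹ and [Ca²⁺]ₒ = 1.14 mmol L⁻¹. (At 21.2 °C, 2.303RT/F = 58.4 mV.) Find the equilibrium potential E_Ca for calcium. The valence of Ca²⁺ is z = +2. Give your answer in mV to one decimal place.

E = (58.4/z) · log₁₀([Ca²⁺]_out/[Ca²⁺]_in) with z = +2.
= (58.4/2) · log₁₀(1.14/0.000496) = 29.20 · log₁₀(2298)
= 29.20 · (3.3614) = 98.15 mV

98.2 mV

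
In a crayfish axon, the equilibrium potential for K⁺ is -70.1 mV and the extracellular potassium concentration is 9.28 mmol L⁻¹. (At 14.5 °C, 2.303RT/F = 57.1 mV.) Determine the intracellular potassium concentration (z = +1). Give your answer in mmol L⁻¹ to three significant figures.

Nernst: E = (57.1/1) · log₁₀([out]/[in]), so log₁₀([out]/[in]) = -70.1 × 1 / 57.1 = -1.2277.
[out]/[in] = 10^(-1.2277) = 0.0592.
[in] = 9.28 / 0.0592 = 156.8 mmol L⁻¹.

157 mmol L⁻¹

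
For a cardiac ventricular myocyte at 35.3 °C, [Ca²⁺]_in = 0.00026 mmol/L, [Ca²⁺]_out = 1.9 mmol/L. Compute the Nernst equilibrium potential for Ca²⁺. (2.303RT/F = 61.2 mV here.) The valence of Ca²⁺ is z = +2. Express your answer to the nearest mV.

118 mV

E = (61.2/z) · log₁₀([Ca²⁺]_out/[Ca²⁺]_in) with z = +2.
= (61.2/2) · log₁₀(1.9/0.00026) = 30.60 · log₁₀(7308)
= 30.60 · (3.8638) = 118.23 mV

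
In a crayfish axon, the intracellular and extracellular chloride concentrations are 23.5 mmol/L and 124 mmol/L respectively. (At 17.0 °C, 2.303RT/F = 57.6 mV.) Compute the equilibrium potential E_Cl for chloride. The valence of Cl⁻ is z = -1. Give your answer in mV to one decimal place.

-41.6 mV

E = (57.6/z) · log₁₀([Cl⁻]_out/[Cl⁻]_in) with z = -1.
For an anion, dividing by z = -1 reverses the sign.
= (57.6/-1) · log₁₀(124/23.5) = -57.60 · log₁₀(5.277)
= -57.60 · (0.7224) = -41.61 mV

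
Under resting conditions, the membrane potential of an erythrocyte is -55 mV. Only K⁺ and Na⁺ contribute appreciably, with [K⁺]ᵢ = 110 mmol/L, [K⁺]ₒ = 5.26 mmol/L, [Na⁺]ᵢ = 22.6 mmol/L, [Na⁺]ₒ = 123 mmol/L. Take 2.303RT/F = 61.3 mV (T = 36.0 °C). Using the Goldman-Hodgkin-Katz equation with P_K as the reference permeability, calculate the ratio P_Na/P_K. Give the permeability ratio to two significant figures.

Let α = P_Na/P_K. GHK: Vm = 61.3·log₁₀[(Kₒ + α·Naₒ)/(Kᵢ + α·Naᵢ)].
10^(Vm/61.3) = 10^(-55.0/61.3) = 0.1267
So 0.1267·(Kᵢ + α·Naᵢ) = Kₒ + α·Naₒ → α = (0.1267·110.0 − 5.26) / (123.0 − 0.1267·22.6)
α = (13.94 − 5.26) / (123.0 − 2.863) = 8.677/120.1 = 0.07223

0.072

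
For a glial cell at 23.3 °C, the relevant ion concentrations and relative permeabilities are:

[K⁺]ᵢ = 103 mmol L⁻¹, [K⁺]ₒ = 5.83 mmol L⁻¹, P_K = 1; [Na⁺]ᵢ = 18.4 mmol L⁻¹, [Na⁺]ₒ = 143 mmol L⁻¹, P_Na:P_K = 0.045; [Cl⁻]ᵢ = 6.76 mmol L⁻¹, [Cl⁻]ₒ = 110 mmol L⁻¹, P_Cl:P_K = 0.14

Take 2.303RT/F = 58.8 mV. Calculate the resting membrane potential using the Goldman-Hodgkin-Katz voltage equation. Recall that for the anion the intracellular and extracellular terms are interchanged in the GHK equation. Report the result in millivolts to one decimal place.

Vm = 58.8 · log₁₀[(Σ P·[cation]ₒ + Σ P·[anion]ᵢ) / (Σ P·[cation]ᵢ + Σ P·[anion]ₒ)]
Numerator = 1×5.83 + 0.045×143 + 0.14×6.76 = 13.21
Denominator = 1×103 + 0.045×18.4 + 0.14×110 = 119.2
Vm = 58.8 · log₁₀(0.11081) = 58.8 × (-0.9554) = -56.18 mV

-56.2 mV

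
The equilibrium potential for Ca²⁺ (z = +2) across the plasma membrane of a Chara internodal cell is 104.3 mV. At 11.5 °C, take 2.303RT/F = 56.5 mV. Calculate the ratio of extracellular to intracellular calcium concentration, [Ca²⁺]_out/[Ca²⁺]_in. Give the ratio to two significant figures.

4900

log₁₀([out]/[in]) = E·z/(56.5) = 104.3 × 2 / 56.5 = 3.6920
[out]/[in] = 10^(3.6920) = 4921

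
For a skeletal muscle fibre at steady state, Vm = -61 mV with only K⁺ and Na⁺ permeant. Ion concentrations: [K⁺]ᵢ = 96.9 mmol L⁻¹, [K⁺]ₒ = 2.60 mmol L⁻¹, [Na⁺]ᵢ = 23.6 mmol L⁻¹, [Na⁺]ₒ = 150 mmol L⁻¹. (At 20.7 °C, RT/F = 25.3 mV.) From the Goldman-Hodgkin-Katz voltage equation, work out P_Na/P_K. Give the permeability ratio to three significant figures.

Let α = P_Na/P_K. GHK: Vm = 25.3·ln[(Kₒ + α·Naₒ)/(Kᵢ + α·Naᵢ)].
e^(Vm/25.3) = e^(-61.0/25.3) = 0.089719
So 0.089719·(Kᵢ + α·Naᵢ) = Kₒ + α·Naₒ → α = (0.089719·96.9 − 2.6) / (150.0 − 0.089719·23.6)
α = (8.694 − 2.6) / (150.0 − 2.117) = 6.094/147.9 = 0.04121

0.0412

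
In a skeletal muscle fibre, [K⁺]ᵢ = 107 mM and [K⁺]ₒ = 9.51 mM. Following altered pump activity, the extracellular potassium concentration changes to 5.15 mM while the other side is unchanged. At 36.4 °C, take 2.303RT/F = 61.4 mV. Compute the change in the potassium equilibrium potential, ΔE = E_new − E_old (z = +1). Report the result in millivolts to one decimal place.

E_old = (61.4/1)·log₁₀(9.51/107) = -64.54 mV
E_new = (61.4/1)·log₁₀(5.15/107) = -80.90 mV
ΔE = -80.90 − (-64.54) = -16.36 mV

-16.4 mV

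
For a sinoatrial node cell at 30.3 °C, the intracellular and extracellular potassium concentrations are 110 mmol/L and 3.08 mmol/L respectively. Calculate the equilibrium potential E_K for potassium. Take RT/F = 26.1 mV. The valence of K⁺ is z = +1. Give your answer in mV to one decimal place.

E = (26.1/z) · ln([K⁺]_out/[K⁺]_in) with z = +1.
= (26.1/1) · ln(3.08/110) = 26.10 · ln(0.028)
= 26.10 · (-3.5756) = -93.32 mV

-93.3 mV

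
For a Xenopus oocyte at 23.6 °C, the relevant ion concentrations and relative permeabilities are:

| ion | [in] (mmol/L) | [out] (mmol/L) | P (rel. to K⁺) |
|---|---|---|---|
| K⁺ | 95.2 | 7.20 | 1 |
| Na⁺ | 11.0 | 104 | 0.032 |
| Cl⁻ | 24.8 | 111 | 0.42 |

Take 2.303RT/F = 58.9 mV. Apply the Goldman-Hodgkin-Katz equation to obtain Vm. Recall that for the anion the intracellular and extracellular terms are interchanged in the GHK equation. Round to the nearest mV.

Vm = 58.9 · log₁₀[(Σ P·[cation]ₒ + Σ P·[anion]ᵢ) / (Σ P·[cation]ᵢ + Σ P·[anion]ₒ)]
Numerator = 1×7.20 + 0.032×104 + 0.42×24.8 = 20.94
Denominator = 1×95.2 + 0.032×11.0 + 0.42×111 = 142.2
Vm = 58.9 · log₁₀(0.14731) = 58.9 × (-0.8318) = -48.99 mV

-49 mV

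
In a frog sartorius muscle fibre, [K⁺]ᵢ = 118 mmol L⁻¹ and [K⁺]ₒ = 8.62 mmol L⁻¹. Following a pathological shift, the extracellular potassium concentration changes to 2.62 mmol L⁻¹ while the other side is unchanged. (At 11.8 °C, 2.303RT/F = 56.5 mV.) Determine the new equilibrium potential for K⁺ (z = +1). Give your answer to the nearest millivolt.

-93 mV

After the shift: [K⁺]_out = 2.62, [K⁺]_in = 118 mmol L⁻¹.
E_new = (56.5/1)·log₁₀(2.62/118) = 56.50 · (-1.6536) = -93.43 mV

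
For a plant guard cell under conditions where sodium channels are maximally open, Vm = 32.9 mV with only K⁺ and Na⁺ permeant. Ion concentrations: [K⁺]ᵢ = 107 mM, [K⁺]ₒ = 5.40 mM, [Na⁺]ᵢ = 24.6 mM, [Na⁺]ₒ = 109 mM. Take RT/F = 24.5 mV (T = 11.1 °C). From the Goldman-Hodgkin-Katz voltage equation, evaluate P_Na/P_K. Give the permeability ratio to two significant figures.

Let α = P_Na/P_K. GHK: Vm = 24.5·ln[(Kₒ + α·Naₒ)/(Kᵢ + α·Naᵢ)].
e^(Vm/24.5) = e^(32.9/24.5) = 3.83
So 3.83·(Kᵢ + α·Naᵢ) = Kₒ + α·Naₒ → α = (3.83·107.0 − 5.4) / (109.0 − 3.83·24.6)
α = (409.8 − 5.4) / (109.0 − 94.22) = 404.4/14.78 = 27.36

27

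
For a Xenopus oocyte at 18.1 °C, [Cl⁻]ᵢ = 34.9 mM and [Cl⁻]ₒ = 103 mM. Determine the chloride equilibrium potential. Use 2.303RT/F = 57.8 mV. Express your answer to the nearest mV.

E = (57.8/z) · log₁₀([Cl⁻]_out/[Cl⁻]_in) with z = -1.
For an anion, dividing by z = -1 reverses the sign.
= (57.8/-1) · log₁₀(103/34.9) = -57.80 · log₁₀(2.951)
= -57.80 · (0.4700) = -27.17 mV

-27 mV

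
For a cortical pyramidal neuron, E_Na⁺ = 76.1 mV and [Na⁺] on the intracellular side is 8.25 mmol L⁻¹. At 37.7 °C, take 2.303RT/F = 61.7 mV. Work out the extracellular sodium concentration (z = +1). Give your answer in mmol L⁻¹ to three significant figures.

Nernst: E = (61.7/1) · log₁₀([out]/[in]), so log₁₀([out]/[in]) = 76.1 × 1 / 61.7 = 1.2334.
[out]/[in] = 10^(1.2334) = 17.12.
[out] = 17.12 × 8.25 = 141.2 mmol L⁻¹.

141 mmol L⁻¹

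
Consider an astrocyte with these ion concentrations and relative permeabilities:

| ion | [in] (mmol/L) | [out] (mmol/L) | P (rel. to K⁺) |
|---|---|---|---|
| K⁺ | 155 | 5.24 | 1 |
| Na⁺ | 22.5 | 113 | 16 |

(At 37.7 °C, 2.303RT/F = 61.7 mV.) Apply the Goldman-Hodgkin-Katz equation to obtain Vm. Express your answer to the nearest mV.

34 mV

Vm = 61.7 · log₁₀[(Σ P·[cation]ₒ + Σ P·[anion]ᵢ) / (Σ P·[cation]ᵢ + Σ P·[anion]ₒ)]
Numerator = 1×5.24 + 16×113 = 1813
Denominator = 1×155 + 16×22.5 = 515
Vm = 61.7 · log₁₀(3.5209) = 61.7 × (0.5466) = 33.73 mV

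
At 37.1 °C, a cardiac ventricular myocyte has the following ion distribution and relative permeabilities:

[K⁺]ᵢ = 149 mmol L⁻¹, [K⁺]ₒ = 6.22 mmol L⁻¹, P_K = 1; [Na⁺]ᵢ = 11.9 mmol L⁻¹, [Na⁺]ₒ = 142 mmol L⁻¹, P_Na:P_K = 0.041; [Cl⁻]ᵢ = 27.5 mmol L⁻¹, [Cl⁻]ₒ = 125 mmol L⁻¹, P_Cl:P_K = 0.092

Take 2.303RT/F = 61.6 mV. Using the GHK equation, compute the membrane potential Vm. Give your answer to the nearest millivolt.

Vm = 61.6 · log₁₀[(Σ P·[cation]ₒ + Σ P·[anion]ᵢ) / (Σ P·[cation]ᵢ + Σ P·[anion]ₒ)]
Numerator = 1×6.22 + 0.041×142 + 0.092×27.5 = 14.57
Denominator = 1×149 + 0.041×11.9 + 0.092×125 = 161
Vm = 61.6 · log₁₀(0.090516) = 61.6 × (-1.0433) = -64.27 mV

-64 mV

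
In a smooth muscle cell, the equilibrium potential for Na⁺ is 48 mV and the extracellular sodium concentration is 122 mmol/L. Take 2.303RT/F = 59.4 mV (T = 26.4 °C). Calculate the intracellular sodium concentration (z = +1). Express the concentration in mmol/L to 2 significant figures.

19 mmol/L

Nernst: E = (59.4/1) · log₁₀([out]/[in]), so log₁₀([out]/[in]) = 48.0 × 1 / 59.4 = 0.8081.
[out]/[in] = 10^(0.8081) = 6.428.
[in] = 122 / 6.428 = 18.98 mmol/L.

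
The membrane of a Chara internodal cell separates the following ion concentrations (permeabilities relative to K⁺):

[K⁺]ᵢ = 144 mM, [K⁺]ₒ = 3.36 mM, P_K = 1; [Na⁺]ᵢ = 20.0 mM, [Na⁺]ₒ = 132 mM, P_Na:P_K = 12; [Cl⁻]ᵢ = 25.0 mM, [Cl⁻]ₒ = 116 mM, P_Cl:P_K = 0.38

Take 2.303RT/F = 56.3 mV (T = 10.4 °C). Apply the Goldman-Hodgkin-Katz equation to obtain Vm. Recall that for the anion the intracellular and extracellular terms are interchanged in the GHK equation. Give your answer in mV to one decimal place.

Vm = 56.3 · log₁₀[(Σ P·[cation]ₒ + Σ P·[anion]ᵢ) / (Σ P·[cation]ᵢ + Σ P·[anion]ₒ)]
Numerator = 1×3.36 + 12×132 + 0.38×25.0 = 1597
Denominator = 1×144 + 12×20.0 + 0.38×116 = 428.1
Vm = 56.3 · log₁₀(3.7303) = 56.3 × (0.5717) = 32.19 mV

32.2 mV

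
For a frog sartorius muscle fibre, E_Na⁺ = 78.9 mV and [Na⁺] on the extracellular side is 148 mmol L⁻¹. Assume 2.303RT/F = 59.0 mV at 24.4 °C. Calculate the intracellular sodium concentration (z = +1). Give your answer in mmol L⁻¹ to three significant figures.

6.81 mmol L⁻¹

Nernst: E = (59.0/1) · log₁₀([out]/[in]), so log₁₀([out]/[in]) = 78.9 × 1 / 59.0 = 1.3373.
[out]/[in] = 10^(1.3373) = 21.74.
[in] = 148 / 21.74 = 6.807 mmol L⁻¹.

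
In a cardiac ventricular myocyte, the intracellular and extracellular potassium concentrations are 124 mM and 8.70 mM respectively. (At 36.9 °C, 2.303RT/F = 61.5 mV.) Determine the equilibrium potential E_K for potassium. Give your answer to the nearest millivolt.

E = (61.5/z) · log₁₀([K⁺]_out/[K⁺]_in) with z = +1.
= (61.5/1) · log₁₀(8.70/124) = 61.50 · log₁₀(0.07016)
= 61.50 · (-1.1539) = -70.96 mV

-71 mV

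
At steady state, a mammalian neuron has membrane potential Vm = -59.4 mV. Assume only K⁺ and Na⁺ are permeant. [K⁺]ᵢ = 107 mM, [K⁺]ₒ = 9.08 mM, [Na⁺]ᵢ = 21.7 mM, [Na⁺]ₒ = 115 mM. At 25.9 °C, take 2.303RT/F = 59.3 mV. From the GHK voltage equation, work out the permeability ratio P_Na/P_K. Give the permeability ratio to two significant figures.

0.014

Let α = P_Na/P_K. GHK: Vm = 59.3·log₁₀[(Kₒ + α·Naₒ)/(Kᵢ + α·Naᵢ)].
10^(Vm/59.3) = 10^(-59.4/59.3) = 0.099612
So 0.099612·(Kᵢ + α·Naᵢ) = Kₒ + α·Naₒ → α = (0.099612·107.0 − 9.08) / (115.0 − 0.099612·21.7)
α = (10.66 − 9.08) / (115.0 − 2.162) = 1.579/112.8 = 0.01399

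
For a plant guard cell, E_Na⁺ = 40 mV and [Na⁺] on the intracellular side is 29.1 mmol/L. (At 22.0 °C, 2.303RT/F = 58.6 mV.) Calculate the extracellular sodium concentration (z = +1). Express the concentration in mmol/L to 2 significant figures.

140 mmol/L

Nernst: E = (58.6/1) · log₁₀([out]/[in]), so log₁₀([out]/[in]) = 40.0 × 1 / 58.6 = 0.6826.
[out]/[in] = 10^(0.6826) = 4.815.
[out] = 4.815 × 29.1 = 140.1 mmol/L.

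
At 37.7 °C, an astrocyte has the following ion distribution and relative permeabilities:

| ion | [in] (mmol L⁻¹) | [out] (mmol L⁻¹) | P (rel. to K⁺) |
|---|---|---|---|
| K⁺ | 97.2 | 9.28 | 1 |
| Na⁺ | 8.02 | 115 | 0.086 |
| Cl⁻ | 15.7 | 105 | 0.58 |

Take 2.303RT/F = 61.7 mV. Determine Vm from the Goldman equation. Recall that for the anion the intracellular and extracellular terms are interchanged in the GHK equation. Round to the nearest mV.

Vm = 61.7 · log₁₀[(Σ P·[cation]ₒ + Σ P·[anion]ᵢ) / (Σ P·[cation]ᵢ + Σ P·[anion]ₒ)]
Numerator = 1×9.28 + 0.086×115 + 0.58×15.7 = 28.28
Denominator = 1×97.2 + 0.086×8.02 + 0.58×105 = 158.8
Vm = 61.7 · log₁₀(0.17807) = 61.7 × (-0.7494) = -46.24 mV

-46 mV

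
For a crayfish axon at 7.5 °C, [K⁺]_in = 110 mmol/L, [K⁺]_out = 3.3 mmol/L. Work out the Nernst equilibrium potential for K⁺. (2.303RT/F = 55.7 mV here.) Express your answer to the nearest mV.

E = (55.7/z) · log₁₀([K⁺]_out/[K⁺]_in) with z = +1.
= (55.7/1) · log₁₀(3.3/110) = 55.70 · log₁₀(0.03)
= 55.70 · (-1.5229) = -84.82 mV

-85 mV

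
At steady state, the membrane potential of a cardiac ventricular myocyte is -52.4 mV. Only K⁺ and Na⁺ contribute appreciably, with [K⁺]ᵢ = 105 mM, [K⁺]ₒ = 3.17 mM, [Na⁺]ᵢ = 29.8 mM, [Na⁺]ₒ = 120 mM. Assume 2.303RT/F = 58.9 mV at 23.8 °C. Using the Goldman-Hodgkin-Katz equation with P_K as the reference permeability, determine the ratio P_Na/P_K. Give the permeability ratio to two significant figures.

Let α = P_Na/P_K. GHK: Vm = 58.9·log₁₀[(Kₒ + α·Naₒ)/(Kᵢ + α·Naᵢ)].
10^(Vm/58.9) = 10^(-52.4/58.9) = 0.12893
So 0.12893·(Kᵢ + α·Naᵢ) = Kₒ + α·Naₒ → α = (0.12893·105.0 − 3.17) / (120.0 − 0.12893·29.8)
α = (13.54 − 3.17) / (120.0 − 3.842) = 10.37/116.2 = 0.08926

0.089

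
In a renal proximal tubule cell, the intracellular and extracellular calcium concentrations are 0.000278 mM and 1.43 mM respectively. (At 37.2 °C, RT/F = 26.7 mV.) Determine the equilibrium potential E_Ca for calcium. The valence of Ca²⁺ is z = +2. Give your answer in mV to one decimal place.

E = (26.7/z) · ln([Ca²⁺]_out/[Ca²⁺]_in) with z = +2.
= (26.7/2) · ln(1.43/0.000278) = 13.35 · ln(5144)
= 13.35 · (8.5456) = 114.08 mV

114.1 mV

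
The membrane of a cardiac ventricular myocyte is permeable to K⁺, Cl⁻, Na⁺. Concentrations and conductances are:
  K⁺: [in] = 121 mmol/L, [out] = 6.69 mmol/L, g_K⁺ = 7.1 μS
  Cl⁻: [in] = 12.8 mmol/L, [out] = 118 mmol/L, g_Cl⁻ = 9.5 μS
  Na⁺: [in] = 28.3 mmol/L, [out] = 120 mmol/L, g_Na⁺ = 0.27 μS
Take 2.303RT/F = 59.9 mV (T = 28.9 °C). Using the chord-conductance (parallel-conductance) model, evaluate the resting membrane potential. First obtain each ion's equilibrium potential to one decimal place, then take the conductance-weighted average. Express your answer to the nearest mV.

-64 mV

E_K⁺ = (59.9/1)·log₁₀(6.69/121) = -75.3 mV
E_Cl⁻ = (59.9/-1)·log₁₀(118/12.8) = -57.8 mV
E_Na⁺ = (59.9/1)·log₁₀(120/28.3) = 37.6 mV
Vm = (Σ gᵢEᵢ)/(Σ gᵢ) = (7.1·-75.3 + 9.5·-57.8 + 0.27·37.6) / (7.1 + 9.5 + 0.27)
= -1073.58 / 16.87 = -63.64 mV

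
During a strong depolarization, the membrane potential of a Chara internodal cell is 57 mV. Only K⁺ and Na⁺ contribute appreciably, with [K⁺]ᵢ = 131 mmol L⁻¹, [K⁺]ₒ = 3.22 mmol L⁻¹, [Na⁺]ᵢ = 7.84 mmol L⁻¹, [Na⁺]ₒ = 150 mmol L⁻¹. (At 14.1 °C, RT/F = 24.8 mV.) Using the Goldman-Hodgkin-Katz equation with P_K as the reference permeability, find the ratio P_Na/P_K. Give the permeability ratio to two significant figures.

18

Let α = P_Na/P_K. GHK: Vm = 24.8·ln[(Kₒ + α·Naₒ)/(Kᵢ + α·Naᵢ)].
e^(Vm/24.8) = e^(57.0/24.8) = 9.9581
So 9.9581·(Kᵢ + α·Naᵢ) = Kₒ + α·Naₒ → α = (9.9581·131.0 − 3.22) / (150.0 − 9.9581·7.84)
α = (1305 − 3.22) / (150.0 − 78.07) = 1301/71.93 = 18.09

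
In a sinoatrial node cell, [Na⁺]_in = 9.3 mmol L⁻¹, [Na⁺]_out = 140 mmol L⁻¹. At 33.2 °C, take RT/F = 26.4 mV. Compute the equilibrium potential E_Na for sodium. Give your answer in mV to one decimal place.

71.6 mV

E = (26.4/z) · ln([Na⁺]_out/[Na⁺]_in) with z = +1.
= (26.4/1) · ln(140/9.3) = 26.40 · ln(15.05)
= 26.40 · (2.7116) = 71.59 mV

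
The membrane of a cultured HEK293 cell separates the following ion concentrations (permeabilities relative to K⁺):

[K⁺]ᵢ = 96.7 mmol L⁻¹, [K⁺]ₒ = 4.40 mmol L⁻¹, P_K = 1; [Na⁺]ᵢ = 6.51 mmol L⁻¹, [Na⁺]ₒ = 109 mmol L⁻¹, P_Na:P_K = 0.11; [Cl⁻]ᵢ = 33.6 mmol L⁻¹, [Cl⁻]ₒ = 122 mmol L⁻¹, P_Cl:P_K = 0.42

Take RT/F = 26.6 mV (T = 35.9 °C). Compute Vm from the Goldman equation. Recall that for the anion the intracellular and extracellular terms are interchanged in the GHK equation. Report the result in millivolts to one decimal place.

Vm = 26.6 · ln[(Σ P·[cation]ₒ + Σ P·[anion]ᵢ) / (Σ P·[cation]ᵢ + Σ P·[anion]ₒ)]
Numerator = 1×4.40 + 0.11×109 + 0.42×33.6 = 30.5
Denominator = 1×96.7 + 0.11×6.51 + 0.42×122 = 148.7
Vm = 26.6 · ln(0.20518) = 26.6 × (-1.5838) = -42.13 mV

-42.1 mV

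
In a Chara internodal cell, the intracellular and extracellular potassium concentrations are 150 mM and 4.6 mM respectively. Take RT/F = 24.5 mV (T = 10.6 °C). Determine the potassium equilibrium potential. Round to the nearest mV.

-85 mV

E = (24.5/z) · ln([K⁺]_out/[K⁺]_in) with z = +1.
= (24.5/1) · ln(4.6/150) = 24.50 · ln(0.03067)
= 24.50 · (-3.4846) = -85.37 mV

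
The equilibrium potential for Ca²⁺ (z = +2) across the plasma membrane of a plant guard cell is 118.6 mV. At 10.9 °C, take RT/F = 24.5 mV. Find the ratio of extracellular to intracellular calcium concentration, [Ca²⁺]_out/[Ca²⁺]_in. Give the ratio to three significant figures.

16000

ln([out]/[in]) = E·z/(24.5) = 118.6 × 2 / 24.5 = 9.6816
[out]/[in] = e^(9.6816) = 1.602e+04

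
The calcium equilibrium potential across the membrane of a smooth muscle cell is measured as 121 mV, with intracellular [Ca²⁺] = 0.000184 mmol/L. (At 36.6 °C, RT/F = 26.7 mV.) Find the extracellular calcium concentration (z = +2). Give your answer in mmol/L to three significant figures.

Nernst: E = (26.7/2) · ln([out]/[in]), so ln([out]/[in]) = 121.0 × 2 / 26.7 = 9.0637.
[out]/[in] = e^(9.0637) = 8636.
[out] = 8636 × 0.000184 = 1.589 mmol/L.

1.59 mmol/L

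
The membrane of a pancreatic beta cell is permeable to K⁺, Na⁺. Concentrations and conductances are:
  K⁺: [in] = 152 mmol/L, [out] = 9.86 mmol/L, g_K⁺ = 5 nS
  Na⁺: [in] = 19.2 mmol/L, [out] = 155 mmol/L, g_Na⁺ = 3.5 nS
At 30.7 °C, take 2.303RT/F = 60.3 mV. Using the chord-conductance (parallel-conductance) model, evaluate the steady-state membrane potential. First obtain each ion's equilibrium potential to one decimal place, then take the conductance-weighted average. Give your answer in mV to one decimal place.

-19.6 mV

E_K⁺ = (60.3/1)·log₁₀(9.86/152) = -71.6 mV
E_Na⁺ = (60.3/1)·log₁₀(155/19.2) = 54.7 mV
Vm = (Σ gᵢEᵢ)/(Σ gᵢ) = (5·-71.6 + 3.5·54.7) / (5 + 3.5)
= -166.55 / 8.5 = -19.59 mV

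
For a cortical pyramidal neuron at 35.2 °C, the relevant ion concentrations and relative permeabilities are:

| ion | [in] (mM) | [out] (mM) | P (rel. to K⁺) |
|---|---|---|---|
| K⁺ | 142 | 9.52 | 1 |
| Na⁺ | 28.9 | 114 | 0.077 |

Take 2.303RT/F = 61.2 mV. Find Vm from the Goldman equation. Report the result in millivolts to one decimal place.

Vm = 61.2 · log₁₀[(Σ P·[cation]ₒ + Σ P·[anion]ᵢ) / (Σ P·[cation]ᵢ + Σ P·[anion]ₒ)]
Numerator = 1×9.52 + 0.077×114 = 18.3
Denominator = 1×142 + 0.077×28.9 = 144.2
Vm = 61.2 · log₁₀(0.12687) = 61.2 × (-0.8966) = -54.87 mV

-54.9 mV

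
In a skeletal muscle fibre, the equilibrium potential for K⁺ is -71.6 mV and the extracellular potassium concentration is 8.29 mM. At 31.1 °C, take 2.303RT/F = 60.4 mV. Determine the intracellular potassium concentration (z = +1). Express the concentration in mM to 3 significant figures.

Nernst: E = (60.4/1) · log₁₀([out]/[in]), so log₁₀([out]/[in]) = -71.6 × 1 / 60.4 = -1.1854.
[out]/[in] = 10^(-1.1854) = 0.06525.
[in] = 8.29 / 0.06525 = 127.1 mM.

127 mM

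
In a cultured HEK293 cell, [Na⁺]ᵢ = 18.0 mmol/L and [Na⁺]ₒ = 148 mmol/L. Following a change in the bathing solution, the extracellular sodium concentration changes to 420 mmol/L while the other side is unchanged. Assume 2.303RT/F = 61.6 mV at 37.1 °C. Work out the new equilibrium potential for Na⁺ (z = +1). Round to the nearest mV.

84 mV

After the shift: [Na⁺]_out = 420, [Na⁺]_in = 18.0 mmol/L.
E_new = (61.6/1)·log₁₀(420/18.0) = 61.60 · (1.3680) = 84.27 mV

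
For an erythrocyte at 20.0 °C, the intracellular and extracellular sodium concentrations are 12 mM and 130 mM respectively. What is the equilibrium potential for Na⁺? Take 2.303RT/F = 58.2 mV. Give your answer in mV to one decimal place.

E = (58.2/z) · log₁₀([Na⁺]_out/[Na⁺]_in) with z = +1.
= (58.2/1) · log₁₀(130/12) = 58.20 · log₁₀(10.83)
= 58.20 · (1.0348) = 60.22 mV

60.2 mV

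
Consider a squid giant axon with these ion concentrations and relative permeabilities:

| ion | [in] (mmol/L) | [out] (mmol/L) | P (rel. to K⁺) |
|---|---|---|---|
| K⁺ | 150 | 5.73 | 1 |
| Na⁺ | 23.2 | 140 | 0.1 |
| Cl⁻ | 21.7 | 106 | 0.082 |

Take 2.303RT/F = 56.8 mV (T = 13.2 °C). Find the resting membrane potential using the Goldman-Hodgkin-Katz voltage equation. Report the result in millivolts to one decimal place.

-49.7 mV

Vm = 56.8 · log₁₀[(Σ P·[cation]ₒ + Σ P·[anion]ᵢ) / (Σ P·[cation]ᵢ + Σ P·[anion]ₒ)]
Numerator = 1×5.73 + 0.1×140 + 0.082×21.7 = 21.51
Denominator = 1×150 + 0.1×23.2 + 0.082×106 = 161
Vm = 56.8 · log₁₀(0.13359) = 56.8 × (-0.8742) = -49.66 mV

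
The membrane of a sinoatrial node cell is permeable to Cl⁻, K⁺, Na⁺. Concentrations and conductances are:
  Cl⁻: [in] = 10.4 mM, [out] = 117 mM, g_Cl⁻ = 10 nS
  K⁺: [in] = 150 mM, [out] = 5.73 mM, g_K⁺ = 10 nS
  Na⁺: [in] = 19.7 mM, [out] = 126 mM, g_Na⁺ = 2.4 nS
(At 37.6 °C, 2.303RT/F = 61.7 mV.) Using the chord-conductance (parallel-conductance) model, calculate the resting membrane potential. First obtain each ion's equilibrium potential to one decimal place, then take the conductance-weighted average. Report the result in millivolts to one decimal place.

E_Cl⁻ = (61.7/-1)·log₁₀(117/10.4) = -64.9 mV
E_K⁺ = (61.7/1)·log₁₀(5.73/150) = -87.5 mV
E_Na⁺ = (61.7/1)·log₁₀(126/19.7) = 49.7 mV
Vm = (Σ gᵢEᵢ)/(Σ gᵢ) = (10·-64.9 + 10·-87.5 + 2.4·49.7) / (10 + 10 + 2.4)
= -1404.72 / 22.4 = -62.71 mV

-62.7 mV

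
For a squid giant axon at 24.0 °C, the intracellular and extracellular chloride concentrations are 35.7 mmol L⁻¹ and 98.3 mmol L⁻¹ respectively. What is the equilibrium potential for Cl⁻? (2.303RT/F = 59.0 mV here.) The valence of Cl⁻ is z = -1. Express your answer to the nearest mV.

E = (59.0/z) · log₁₀([Cl⁻]_out/[Cl⁻]_in) with z = -1.
For an anion, dividing by z = -1 reverses the sign.
= (59.0/-1) · log₁₀(98.3/35.7) = -59.00 · log₁₀(2.754)
= -59.00 · (0.4399) = -25.95 mV

-26 mV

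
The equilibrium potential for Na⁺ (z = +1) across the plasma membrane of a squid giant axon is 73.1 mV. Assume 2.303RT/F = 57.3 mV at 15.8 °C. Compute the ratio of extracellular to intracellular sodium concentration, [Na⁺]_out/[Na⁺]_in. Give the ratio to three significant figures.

log₁₀([out]/[in]) = E·z/(57.3) = 73.1 × 1 / 57.3 = 1.2757
[out]/[in] = 10^(1.2757) = 18.87

18.9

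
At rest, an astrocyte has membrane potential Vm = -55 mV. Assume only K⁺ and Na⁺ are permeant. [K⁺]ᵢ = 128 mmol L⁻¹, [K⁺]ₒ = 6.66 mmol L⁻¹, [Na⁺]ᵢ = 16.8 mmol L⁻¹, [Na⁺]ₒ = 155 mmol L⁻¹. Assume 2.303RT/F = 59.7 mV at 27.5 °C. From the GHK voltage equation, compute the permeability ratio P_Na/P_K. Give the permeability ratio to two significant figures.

Let α = P_Na/P_K. GHK: Vm = 59.7·log₁₀[(Kₒ + α·Naₒ)/(Kᵢ + α·Naᵢ)].
10^(Vm/59.7) = 10^(-55.0/59.7) = 0.11987
So 0.11987·(Kᵢ + α·Naᵢ) = Kₒ + α·Naₒ → α = (0.11987·128.0 − 6.66) / (155.0 − 0.11987·16.8)
α = (15.34 − 6.66) / (155.0 − 2.014) = 8.684/153 = 0.05676

0.057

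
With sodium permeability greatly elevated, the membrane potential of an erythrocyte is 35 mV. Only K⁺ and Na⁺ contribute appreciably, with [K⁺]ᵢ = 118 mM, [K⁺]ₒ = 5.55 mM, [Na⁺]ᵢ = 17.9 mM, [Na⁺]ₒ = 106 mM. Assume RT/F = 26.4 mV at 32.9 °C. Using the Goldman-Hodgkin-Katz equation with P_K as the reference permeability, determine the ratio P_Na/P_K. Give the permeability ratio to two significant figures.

11

Let α = P_Na/P_K. GHK: Vm = 26.4·ln[(Kₒ + α·Naₒ)/(Kᵢ + α·Naᵢ)].
e^(Vm/26.4) = e^(35.0/26.4) = 3.765
So 3.765·(Kᵢ + α·Naᵢ) = Kₒ + α·Naₒ → α = (3.765·118.0 − 5.55) / (106.0 − 3.765·17.9)
α = (444.3 − 5.55) / (106.0 − 67.39) = 438.7/38.61 = 11.36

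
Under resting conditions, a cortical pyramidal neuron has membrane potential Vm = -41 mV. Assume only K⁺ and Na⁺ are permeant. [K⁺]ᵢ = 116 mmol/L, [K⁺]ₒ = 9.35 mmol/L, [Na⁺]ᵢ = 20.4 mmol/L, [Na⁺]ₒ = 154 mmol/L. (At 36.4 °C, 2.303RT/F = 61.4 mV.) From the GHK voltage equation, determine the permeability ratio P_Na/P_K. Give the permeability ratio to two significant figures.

Let α = P_Na/P_K. GHK: Vm = 61.4·log₁₀[(Kₒ + α·Naₒ)/(Kᵢ + α·Naᵢ)].
10^(Vm/61.4) = 10^(-41.0/61.4) = 0.21491
So 0.21491·(Kᵢ + α·Naᵢ) = Kₒ + α·Naₒ → α = (0.21491·116.0 − 9.35) / (154.0 − 0.21491·20.4)
α = (24.93 − 9.35) / (154.0 − 4.384) = 15.58/149.6 = 0.1041

0.10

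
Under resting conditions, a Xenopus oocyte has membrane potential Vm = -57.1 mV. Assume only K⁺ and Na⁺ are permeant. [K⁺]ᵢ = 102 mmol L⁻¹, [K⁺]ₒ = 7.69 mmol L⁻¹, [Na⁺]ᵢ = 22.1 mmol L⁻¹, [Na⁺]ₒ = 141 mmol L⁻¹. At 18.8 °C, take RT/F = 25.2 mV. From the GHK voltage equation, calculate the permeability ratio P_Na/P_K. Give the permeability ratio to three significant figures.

Let α = P_Na/P_K. GHK: Vm = 25.2·ln[(Kₒ + α·Naₒ)/(Kᵢ + α·Naᵢ)].
e^(Vm/25.2) = e^(-57.1/25.2) = 0.10374
So 0.10374·(Kᵢ + α·Naᵢ) = Kₒ + α·Naₒ → α = (0.10374·102.0 − 7.69) / (141.0 − 0.10374·22.1)
α = (10.58 − 7.69) / (141.0 − 2.293) = 2.891/138.7 = 0.02085

0.0208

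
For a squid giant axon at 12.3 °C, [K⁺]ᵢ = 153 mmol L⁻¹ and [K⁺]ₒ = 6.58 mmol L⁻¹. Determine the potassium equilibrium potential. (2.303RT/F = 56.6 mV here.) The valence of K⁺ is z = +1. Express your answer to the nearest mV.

E = (56.6/z) · log₁₀([K⁺]_out/[K⁺]_in) with z = +1.
= (56.6/1) · log₁₀(6.58/153) = 56.60 · log₁₀(0.04301)
= 56.60 · (-1.3665) = -77.34 mV

-77 mV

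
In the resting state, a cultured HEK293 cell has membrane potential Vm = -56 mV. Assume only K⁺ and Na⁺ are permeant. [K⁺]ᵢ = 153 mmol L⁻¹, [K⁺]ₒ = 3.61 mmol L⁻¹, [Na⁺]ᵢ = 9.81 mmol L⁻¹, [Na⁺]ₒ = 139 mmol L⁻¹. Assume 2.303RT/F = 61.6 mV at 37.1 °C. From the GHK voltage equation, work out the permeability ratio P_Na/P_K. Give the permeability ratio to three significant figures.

Let α = P_Na/P_K. GHK: Vm = 61.6·log₁₀[(Kₒ + α·Naₒ)/(Kᵢ + α·Naᵢ)].
10^(Vm/61.6) = 10^(-56.0/61.6) = 0.12328
So 0.12328·(Kᵢ + α·Naᵢ) = Kₒ + α·Naₒ → α = (0.12328·153.0 − 3.61) / (139.0 − 0.12328·9.81)
α = (18.86 − 3.61) / (139.0 − 1.209) = 15.25/137.8 = 0.1107

0.111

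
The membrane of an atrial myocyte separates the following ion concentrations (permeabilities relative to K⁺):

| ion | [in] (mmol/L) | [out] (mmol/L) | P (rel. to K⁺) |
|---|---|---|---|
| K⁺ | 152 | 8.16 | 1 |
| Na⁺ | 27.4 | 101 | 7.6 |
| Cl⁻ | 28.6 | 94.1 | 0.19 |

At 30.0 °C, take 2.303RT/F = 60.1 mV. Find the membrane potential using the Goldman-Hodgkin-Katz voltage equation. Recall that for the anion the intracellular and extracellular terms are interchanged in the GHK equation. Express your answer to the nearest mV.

Vm = 60.1 · log₁₀[(Σ P·[cation]ₒ + Σ P·[anion]ᵢ) / (Σ P·[cation]ᵢ + Σ P·[anion]ₒ)]
Numerator = 1×8.16 + 7.6×101 + 0.19×28.6 = 781.2
Denominator = 1×152 + 7.6×27.4 + 0.19×94.1 = 378.1
Vm = 60.1 · log₁₀(2.066) = 60.1 × (0.3151) = 18.94 mV

19 mV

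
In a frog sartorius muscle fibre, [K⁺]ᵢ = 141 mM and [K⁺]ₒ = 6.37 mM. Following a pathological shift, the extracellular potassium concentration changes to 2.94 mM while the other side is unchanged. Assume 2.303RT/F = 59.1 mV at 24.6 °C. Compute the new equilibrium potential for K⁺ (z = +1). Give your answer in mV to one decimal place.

-99.3 mV

After the shift: [K⁺]_out = 2.94, [K⁺]_in = 141 mM.
E_new = (59.1/1)·log₁₀(2.94/141) = 59.10 · (-1.6809) = -99.34 mV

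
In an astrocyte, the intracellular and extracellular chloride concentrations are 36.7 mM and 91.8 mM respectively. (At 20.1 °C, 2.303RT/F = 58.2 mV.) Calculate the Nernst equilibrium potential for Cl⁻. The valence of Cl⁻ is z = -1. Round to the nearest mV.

E = (58.2/z) · log₁₀([Cl⁻]_out/[Cl⁻]_in) with z = -1.
For an anion, dividing by z = -1 reverses the sign.
= (58.2/-1) · log₁₀(91.8/36.7) = -58.20 · log₁₀(2.501)
= -58.20 · (0.3982) = -23.17 mV

-23 mV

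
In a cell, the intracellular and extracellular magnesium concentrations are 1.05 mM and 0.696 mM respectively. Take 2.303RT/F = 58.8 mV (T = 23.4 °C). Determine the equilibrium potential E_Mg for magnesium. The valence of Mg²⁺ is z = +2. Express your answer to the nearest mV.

-5 mV

E = (58.8/z) · log₁₀([Mg²⁺]_out/[Mg²⁺]_in) with z = +2.
= (58.8/2) · log₁₀(0.696/1.05) = 29.40 · log₁₀(0.6629)
= 29.40 · (-0.1786) = -5.25 mV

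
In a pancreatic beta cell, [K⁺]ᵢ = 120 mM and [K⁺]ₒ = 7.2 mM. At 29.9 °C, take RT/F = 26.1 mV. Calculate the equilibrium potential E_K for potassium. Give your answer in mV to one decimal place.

-73.4 mV

E = (26.1/z) · ln([K⁺]_out/[K⁺]_in) with z = +1.
= (26.1/1) · ln(7.2/120) = 26.10 · ln(0.06)
= 26.10 · (-2.8134) = -73.43 mV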